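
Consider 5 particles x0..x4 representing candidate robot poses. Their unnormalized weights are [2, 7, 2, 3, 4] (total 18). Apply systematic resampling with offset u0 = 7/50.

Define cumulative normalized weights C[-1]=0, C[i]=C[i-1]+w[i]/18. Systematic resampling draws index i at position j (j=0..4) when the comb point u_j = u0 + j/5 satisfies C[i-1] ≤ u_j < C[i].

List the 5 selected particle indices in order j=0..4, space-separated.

C = [1/9, 1/2, 11/18, 7/9, 1]
j=0: u_0=7/50 ∈ [1/9, 1/2) → index 1
j=1: u_1=17/50 ∈ [1/9, 1/2) → index 1
j=2: u_2=27/50 ∈ [1/2, 11/18) → index 2
j=3: u_3=37/50 ∈ [11/18, 7/9) → index 3
j=4: u_4=47/50 ∈ [7/9, 1) → index 4

1 1 2 3 4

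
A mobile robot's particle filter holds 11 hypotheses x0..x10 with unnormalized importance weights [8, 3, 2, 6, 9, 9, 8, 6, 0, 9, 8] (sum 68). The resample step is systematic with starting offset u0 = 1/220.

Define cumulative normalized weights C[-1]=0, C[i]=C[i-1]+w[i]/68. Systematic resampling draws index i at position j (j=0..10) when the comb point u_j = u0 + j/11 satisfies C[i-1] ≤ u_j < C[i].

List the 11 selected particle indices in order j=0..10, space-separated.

C = [2/17, 11/68, 13/68, 19/68, 7/17, 37/68, 45/68, 3/4, 3/4, 15/17, 1]
j=0: u_0=1/220 ∈ [0, 2/17) → index 0
j=1: u_1=21/220 ∈ [0, 2/17) → index 0
j=2: u_2=41/220 ∈ [11/68, 13/68) → index 2
j=3: u_3=61/220 ∈ [13/68, 19/68) → index 3
j=4: u_4=81/220 ∈ [19/68, 7/17) → index 4
j=5: u_5=101/220 ∈ [7/17, 37/68) → index 5
j=6: u_6=11/20 ∈ [37/68, 45/68) → index 6
j=7: u_7=141/220 ∈ [37/68, 45/68) → index 6
j=8: u_8=161/220 ∈ [45/68, 3/4) → index 7
j=9: u_9=181/220 ∈ [3/4, 15/17) → index 9
j=10: u_10=201/220 ∈ [15/17, 1) → index 10

0 0 2 3 4 5 6 6 7 9 10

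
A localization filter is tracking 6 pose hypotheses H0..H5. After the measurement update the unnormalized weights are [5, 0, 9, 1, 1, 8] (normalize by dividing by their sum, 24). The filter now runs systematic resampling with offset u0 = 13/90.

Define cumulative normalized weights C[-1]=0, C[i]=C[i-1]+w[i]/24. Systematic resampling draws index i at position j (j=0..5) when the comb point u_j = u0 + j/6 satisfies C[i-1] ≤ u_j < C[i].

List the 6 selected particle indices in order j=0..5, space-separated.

0 2 2 4 5 5

C = [5/24, 5/24, 7/12, 5/8, 2/3, 1]
j=0: u_0=13/90 ∈ [0, 5/24) → index 0
j=1: u_1=14/45 ∈ [5/24, 7/12) → index 2
j=2: u_2=43/90 ∈ [5/24, 7/12) → index 2
j=3: u_3=29/45 ∈ [5/8, 2/3) → index 4
j=4: u_4=73/90 ∈ [2/3, 1) → index 5
j=5: u_5=44/45 ∈ [2/3, 1) → index 5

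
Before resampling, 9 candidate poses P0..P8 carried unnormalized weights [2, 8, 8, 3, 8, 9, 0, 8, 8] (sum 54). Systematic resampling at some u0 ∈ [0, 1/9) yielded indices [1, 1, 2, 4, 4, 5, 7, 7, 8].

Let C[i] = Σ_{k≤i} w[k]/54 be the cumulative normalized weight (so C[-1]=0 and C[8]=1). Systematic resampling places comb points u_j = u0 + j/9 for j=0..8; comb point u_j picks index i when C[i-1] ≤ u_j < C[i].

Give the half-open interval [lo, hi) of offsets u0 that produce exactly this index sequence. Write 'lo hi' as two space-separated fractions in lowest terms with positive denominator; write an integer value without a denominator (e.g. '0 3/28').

C = [1/27, 5/27, 1/3, 7/18, 29/54, 19/27, 19/27, 23/27, 1]
j=0 picked index 1: u0 ∈ [1/27, 5/27)
j=1 picked index 1: u0 ∈ [-2/27, 2/27)
j=2 picked index 2: u0 ∈ [-1/27, 1/9)
j=3 picked index 4: u0 ∈ [1/18, 11/54)
j=4 picked index 4: u0 ∈ [-1/18, 5/54)
j=5 picked index 5: u0 ∈ [-1/54, 4/27)
j=6 picked index 7: u0 ∈ [1/27, 5/27)
j=7 picked index 7: u0 ∈ [-2/27, 2/27)
j=8 picked index 8: u0 ∈ [-1/27, 1/9)
intersection: [1/18, 2/27)

1/18 2/27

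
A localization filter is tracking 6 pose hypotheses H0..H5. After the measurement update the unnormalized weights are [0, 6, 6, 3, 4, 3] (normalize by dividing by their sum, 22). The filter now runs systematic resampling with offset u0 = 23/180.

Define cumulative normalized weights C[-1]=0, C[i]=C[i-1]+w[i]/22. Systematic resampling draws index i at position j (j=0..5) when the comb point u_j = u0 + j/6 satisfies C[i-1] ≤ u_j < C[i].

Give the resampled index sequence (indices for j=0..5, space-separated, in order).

C = [0, 3/11, 6/11, 15/22, 19/22, 1]
j=0: u_0=23/180 ∈ [0, 3/11) → index 1
j=1: u_1=53/180 ∈ [3/11, 6/11) → index 2
j=2: u_2=83/180 ∈ [3/11, 6/11) → index 2
j=3: u_3=113/180 ∈ [6/11, 15/22) → index 3
j=4: u_4=143/180 ∈ [15/22, 19/22) → index 4
j=5: u_5=173/180 ∈ [19/22, 1) → index 5

1 2 2 3 4 5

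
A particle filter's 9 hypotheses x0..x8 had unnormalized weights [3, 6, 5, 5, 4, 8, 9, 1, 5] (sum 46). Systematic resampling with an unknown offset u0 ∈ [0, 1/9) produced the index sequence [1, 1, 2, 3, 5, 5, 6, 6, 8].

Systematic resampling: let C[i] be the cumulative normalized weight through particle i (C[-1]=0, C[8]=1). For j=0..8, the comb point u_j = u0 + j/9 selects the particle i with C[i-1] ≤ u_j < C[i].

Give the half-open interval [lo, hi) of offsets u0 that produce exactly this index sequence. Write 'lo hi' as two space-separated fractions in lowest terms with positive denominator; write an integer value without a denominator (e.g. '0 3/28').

C = [3/46, 9/46, 7/23, 19/46, 1/2, 31/46, 20/23, 41/46, 1]
j=0 picked index 1: u0 ∈ [3/46, 9/46)
j=1 picked index 1: u0 ∈ [-19/414, 35/414)
j=2 picked index 2: u0 ∈ [-11/414, 17/207)
j=3 picked index 3: u0 ∈ [-2/69, 11/138)
j=4 picked index 5: u0 ∈ [1/18, 95/414)
j=5 picked index 5: u0 ∈ [-1/18, 49/414)
j=6 picked index 6: u0 ∈ [1/138, 14/69)
j=7 picked index 6: u0 ∈ [-43/414, 19/207)
j=8 picked index 8: u0 ∈ [1/414, 1/9)
intersection: [3/46, 11/138)

3/46 11/138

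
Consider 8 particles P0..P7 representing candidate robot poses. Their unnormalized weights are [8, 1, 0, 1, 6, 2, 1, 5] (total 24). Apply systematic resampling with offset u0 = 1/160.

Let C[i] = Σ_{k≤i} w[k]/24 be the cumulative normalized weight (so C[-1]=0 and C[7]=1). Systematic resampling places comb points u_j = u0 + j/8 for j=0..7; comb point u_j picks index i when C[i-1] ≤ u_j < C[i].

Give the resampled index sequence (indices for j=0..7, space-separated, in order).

0 0 0 3 4 4 6 7

C = [1/3, 3/8, 3/8, 5/12, 2/3, 3/4, 19/24, 1]
j=0: u_0=1/160 ∈ [0, 1/3) → index 0
j=1: u_1=21/160 ∈ [0, 1/3) → index 0
j=2: u_2=41/160 ∈ [0, 1/3) → index 0
j=3: u_3=61/160 ∈ [3/8, 5/12) → index 3
j=4: u_4=81/160 ∈ [5/12, 2/3) → index 4
j=5: u_5=101/160 ∈ [5/12, 2/3) → index 4
j=6: u_6=121/160 ∈ [3/4, 19/24) → index 6
j=7: u_7=141/160 ∈ [19/24, 1) → index 7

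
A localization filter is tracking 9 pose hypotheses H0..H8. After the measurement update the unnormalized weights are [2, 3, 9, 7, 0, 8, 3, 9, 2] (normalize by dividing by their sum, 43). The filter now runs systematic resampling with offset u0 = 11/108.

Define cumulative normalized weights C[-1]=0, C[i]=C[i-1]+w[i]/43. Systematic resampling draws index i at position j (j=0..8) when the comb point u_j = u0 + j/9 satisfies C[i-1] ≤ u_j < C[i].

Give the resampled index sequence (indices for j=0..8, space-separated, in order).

1 2 2 3 5 5 7 7 8

C = [2/43, 5/43, 14/43, 21/43, 21/43, 29/43, 32/43, 41/43, 1]
j=0: u_0=11/108 ∈ [2/43, 5/43) → index 1
j=1: u_1=23/108 ∈ [5/43, 14/43) → index 2
j=2: u_2=35/108 ∈ [5/43, 14/43) → index 2
j=3: u_3=47/108 ∈ [14/43, 21/43) → index 3
j=4: u_4=59/108 ∈ [21/43, 29/43) → index 5
j=5: u_5=71/108 ∈ [21/43, 29/43) → index 5
j=6: u_6=83/108 ∈ [32/43, 41/43) → index 7
j=7: u_7=95/108 ∈ [32/43, 41/43) → index 7
j=8: u_8=107/108 ∈ [41/43, 1) → index 8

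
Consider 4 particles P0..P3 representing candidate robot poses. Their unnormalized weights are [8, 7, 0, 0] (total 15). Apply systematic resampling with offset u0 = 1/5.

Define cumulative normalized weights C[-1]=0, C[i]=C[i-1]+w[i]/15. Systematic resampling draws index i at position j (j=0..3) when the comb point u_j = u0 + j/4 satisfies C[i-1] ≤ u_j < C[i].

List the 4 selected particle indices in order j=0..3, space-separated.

0 0 1 1

C = [8/15, 1, 1, 1]
j=0: u_0=1/5 ∈ [0, 8/15) → index 0
j=1: u_1=9/20 ∈ [0, 8/15) → index 0
j=2: u_2=7/10 ∈ [8/15, 1) → index 1
j=3: u_3=19/20 ∈ [8/15, 1) → index 1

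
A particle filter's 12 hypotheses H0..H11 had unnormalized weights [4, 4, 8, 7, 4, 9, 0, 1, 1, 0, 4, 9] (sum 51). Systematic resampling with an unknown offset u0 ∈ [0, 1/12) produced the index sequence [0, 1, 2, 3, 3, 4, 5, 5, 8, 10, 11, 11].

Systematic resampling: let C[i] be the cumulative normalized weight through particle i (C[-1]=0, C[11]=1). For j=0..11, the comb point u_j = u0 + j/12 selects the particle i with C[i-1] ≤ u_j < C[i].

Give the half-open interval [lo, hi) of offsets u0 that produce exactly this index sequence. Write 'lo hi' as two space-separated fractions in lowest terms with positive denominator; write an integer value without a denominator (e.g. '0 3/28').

13/204 5/68

C = [4/51, 8/51, 16/51, 23/51, 9/17, 12/17, 12/17, 37/51, 38/51, 38/51, 14/17, 1]
j=0 picked index 0: u0 ∈ [0, 4/51)
j=1 picked index 1: u0 ∈ [-1/204, 5/68)
j=2 picked index 2: u0 ∈ [-1/102, 5/34)
j=3 picked index 3: u0 ∈ [13/204, 41/204)
j=4 picked index 3: u0 ∈ [-1/51, 2/17)
j=5 picked index 4: u0 ∈ [7/204, 23/204)
j=6 picked index 5: u0 ∈ [1/34, 7/34)
j=7 picked index 5: u0 ∈ [-11/204, 25/204)
j=8 picked index 8: u0 ∈ [1/17, 4/51)
j=9 picked index 10: u0 ∈ [-1/204, 5/68)
j=10 picked index 11: u0 ∈ [-1/102, 1/6)
j=11 picked index 11: u0 ∈ [-19/204, 1/12)
intersection: [13/204, 5/68)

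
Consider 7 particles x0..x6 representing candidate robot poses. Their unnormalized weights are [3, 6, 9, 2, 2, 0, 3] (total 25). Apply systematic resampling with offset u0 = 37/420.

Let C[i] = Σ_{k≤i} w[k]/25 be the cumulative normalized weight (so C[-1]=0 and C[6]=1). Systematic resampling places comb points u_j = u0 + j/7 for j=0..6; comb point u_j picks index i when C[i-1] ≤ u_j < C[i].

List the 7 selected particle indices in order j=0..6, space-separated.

0 1 2 2 2 4 6

C = [3/25, 9/25, 18/25, 4/5, 22/25, 22/25, 1]
j=0: u_0=37/420 ∈ [0, 3/25) → index 0
j=1: u_1=97/420 ∈ [3/25, 9/25) → index 1
j=2: u_2=157/420 ∈ [9/25, 18/25) → index 2
j=3: u_3=31/60 ∈ [9/25, 18/25) → index 2
j=4: u_4=277/420 ∈ [9/25, 18/25) → index 2
j=5: u_5=337/420 ∈ [4/5, 22/25) → index 4
j=6: u_6=397/420 ∈ [22/25, 1) → index 6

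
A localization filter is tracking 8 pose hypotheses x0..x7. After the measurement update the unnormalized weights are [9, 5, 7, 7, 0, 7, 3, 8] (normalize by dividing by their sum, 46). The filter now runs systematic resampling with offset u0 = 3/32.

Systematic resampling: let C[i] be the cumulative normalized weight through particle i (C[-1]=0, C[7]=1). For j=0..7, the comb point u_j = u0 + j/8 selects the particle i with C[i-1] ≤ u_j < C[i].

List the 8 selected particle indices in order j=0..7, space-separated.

C = [9/46, 7/23, 21/46, 14/23, 14/23, 35/46, 19/23, 1]
j=0: u_0=3/32 ∈ [0, 9/46) → index 0
j=1: u_1=7/32 ∈ [9/46, 7/23) → index 1
j=2: u_2=11/32 ∈ [7/23, 21/46) → index 2
j=3: u_3=15/32 ∈ [21/46, 14/23) → index 3
j=4: u_4=19/32 ∈ [21/46, 14/23) → index 3
j=5: u_5=23/32 ∈ [14/23, 35/46) → index 5
j=6: u_6=27/32 ∈ [19/23, 1) → index 7
j=7: u_7=31/32 ∈ [19/23, 1) → index 7

0 1 2 3 3 5 7 7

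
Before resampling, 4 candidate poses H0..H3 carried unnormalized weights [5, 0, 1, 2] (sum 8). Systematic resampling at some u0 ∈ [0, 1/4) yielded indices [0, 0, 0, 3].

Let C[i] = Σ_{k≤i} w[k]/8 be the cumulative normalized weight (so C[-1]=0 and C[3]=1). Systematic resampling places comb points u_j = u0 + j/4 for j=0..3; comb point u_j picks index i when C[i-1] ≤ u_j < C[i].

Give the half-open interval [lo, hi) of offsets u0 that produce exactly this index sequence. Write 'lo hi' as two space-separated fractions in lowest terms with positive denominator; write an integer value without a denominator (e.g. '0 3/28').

0 1/8

C = [5/8, 5/8, 3/4, 1]
j=0 picked index 0: u0 ∈ [0, 5/8)
j=1 picked index 0: u0 ∈ [-1/4, 3/8)
j=2 picked index 0: u0 ∈ [-1/2, 1/8)
j=3 picked index 3: u0 ∈ [0, 1/4)
intersection: [0, 1/8)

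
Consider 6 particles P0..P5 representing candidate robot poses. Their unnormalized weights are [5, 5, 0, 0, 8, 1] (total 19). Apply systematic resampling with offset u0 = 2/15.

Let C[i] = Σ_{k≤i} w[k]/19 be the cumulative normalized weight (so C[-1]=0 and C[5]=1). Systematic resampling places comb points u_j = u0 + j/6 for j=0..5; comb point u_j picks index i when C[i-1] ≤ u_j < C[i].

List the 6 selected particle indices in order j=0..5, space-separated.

0 1 1 4 4 5

C = [5/19, 10/19, 10/19, 10/19, 18/19, 1]
j=0: u_0=2/15 ∈ [0, 5/19) → index 0
j=1: u_1=3/10 ∈ [5/19, 10/19) → index 1
j=2: u_2=7/15 ∈ [5/19, 10/19) → index 1
j=3: u_3=19/30 ∈ [10/19, 18/19) → index 4
j=4: u_4=4/5 ∈ [10/19, 18/19) → index 4
j=5: u_5=29/30 ∈ [18/19, 1) → index 5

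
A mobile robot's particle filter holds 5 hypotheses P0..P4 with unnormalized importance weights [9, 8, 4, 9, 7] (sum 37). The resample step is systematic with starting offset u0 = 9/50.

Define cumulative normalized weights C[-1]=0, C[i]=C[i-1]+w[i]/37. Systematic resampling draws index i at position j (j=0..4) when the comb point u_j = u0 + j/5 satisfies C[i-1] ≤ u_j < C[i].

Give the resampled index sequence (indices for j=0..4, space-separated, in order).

0 1 3 3 4

C = [9/37, 17/37, 21/37, 30/37, 1]
j=0: u_0=9/50 ∈ [0, 9/37) → index 0
j=1: u_1=19/50 ∈ [9/37, 17/37) → index 1
j=2: u_2=29/50 ∈ [21/37, 30/37) → index 3
j=3: u_3=39/50 ∈ [21/37, 30/37) → index 3
j=4: u_4=49/50 ∈ [30/37, 1) → index 4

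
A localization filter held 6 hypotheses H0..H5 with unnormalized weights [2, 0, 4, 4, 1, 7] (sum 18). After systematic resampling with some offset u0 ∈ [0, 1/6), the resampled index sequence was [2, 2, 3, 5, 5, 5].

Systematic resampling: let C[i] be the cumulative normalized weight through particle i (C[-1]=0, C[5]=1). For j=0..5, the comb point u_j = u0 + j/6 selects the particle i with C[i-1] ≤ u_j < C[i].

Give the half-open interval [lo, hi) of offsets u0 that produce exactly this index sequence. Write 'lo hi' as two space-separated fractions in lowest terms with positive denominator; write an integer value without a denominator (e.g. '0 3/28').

C = [1/9, 1/9, 1/3, 5/9, 11/18, 1]
j=0 picked index 2: u0 ∈ [1/9, 1/3)
j=1 picked index 2: u0 ∈ [-1/18, 1/6)
j=2 picked index 3: u0 ∈ [0, 2/9)
j=3 picked index 5: u0 ∈ [1/9, 1/2)
j=4 picked index 5: u0 ∈ [-1/18, 1/3)
j=5 picked index 5: u0 ∈ [-2/9, 1/6)
intersection: [1/9, 1/6)

1/9 1/6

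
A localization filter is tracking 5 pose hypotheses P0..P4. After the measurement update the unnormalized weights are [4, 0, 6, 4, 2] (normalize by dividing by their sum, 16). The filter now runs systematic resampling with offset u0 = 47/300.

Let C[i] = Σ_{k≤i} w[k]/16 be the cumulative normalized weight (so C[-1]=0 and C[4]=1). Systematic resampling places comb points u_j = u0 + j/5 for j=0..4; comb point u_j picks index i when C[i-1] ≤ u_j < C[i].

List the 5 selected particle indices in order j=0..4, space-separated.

C = [1/4, 1/4, 5/8, 7/8, 1]
j=0: u_0=47/300 ∈ [0, 1/4) → index 0
j=1: u_1=107/300 ∈ [1/4, 5/8) → index 2
j=2: u_2=167/300 ∈ [1/4, 5/8) → index 2
j=3: u_3=227/300 ∈ [5/8, 7/8) → index 3
j=4: u_4=287/300 ∈ [7/8, 1) → index 4

0 2 2 3 4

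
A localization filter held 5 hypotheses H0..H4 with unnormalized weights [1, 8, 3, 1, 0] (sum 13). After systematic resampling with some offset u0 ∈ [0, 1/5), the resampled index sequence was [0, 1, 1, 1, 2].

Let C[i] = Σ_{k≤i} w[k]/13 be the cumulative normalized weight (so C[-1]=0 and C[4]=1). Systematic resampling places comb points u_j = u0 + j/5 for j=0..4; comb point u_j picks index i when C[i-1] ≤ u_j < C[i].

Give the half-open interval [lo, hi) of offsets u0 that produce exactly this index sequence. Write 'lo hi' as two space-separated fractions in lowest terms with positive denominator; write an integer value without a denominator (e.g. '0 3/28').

0 1/13

C = [1/13, 9/13, 12/13, 1, 1]
j=0 picked index 0: u0 ∈ [0, 1/13)
j=1 picked index 1: u0 ∈ [-8/65, 32/65)
j=2 picked index 1: u0 ∈ [-21/65, 19/65)
j=3 picked index 1: u0 ∈ [-34/65, 6/65)
j=4 picked index 2: u0 ∈ [-7/65, 8/65)
intersection: [0, 1/13)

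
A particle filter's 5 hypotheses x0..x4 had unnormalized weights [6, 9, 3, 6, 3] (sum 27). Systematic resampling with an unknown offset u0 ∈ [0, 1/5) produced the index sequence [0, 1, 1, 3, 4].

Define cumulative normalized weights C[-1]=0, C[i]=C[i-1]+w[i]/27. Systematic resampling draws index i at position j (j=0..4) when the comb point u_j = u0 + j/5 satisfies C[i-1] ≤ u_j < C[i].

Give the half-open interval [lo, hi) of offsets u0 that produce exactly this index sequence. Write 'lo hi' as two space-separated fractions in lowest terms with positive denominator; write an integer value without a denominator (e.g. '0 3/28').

C = [2/9, 5/9, 2/3, 8/9, 1]
j=0 picked index 0: u0 ∈ [0, 2/9)
j=1 picked index 1: u0 ∈ [1/45, 16/45)
j=2 picked index 1: u0 ∈ [-8/45, 7/45)
j=3 picked index 3: u0 ∈ [1/15, 13/45)
j=4 picked index 4: u0 ∈ [4/45, 1/5)
intersection: [4/45, 7/45)

4/45 7/45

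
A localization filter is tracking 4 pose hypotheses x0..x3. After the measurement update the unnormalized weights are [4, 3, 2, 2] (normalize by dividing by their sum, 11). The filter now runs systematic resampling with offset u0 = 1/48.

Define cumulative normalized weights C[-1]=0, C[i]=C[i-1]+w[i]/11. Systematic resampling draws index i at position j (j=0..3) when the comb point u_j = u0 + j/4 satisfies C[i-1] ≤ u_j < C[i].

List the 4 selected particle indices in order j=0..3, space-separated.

0 0 1 2

C = [4/11, 7/11, 9/11, 1]
j=0: u_0=1/48 ∈ [0, 4/11) → index 0
j=1: u_1=13/48 ∈ [0, 4/11) → index 0
j=2: u_2=25/48 ∈ [4/11, 7/11) → index 1
j=3: u_3=37/48 ∈ [7/11, 9/11) → index 2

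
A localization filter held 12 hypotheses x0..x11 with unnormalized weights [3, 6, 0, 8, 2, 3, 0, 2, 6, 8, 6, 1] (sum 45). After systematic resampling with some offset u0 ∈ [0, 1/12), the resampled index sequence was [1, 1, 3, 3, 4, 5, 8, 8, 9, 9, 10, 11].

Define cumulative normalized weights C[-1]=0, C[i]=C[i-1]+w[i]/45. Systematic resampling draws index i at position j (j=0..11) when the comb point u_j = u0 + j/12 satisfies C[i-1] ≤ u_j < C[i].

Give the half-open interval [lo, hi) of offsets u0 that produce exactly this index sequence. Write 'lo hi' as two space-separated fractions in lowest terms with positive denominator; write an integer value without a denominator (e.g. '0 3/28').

1/15 13/180

C = [1/15, 1/5, 1/5, 17/45, 19/45, 22/45, 22/45, 8/15, 2/3, 38/45, 44/45, 1]
j=0 picked index 1: u0 ∈ [1/15, 1/5)
j=1 picked index 1: u0 ∈ [-1/60, 7/60)
j=2 picked index 3: u0 ∈ [1/30, 19/90)
j=3 picked index 3: u0 ∈ [-1/20, 23/180)
j=4 picked index 4: u0 ∈ [2/45, 4/45)
j=5 picked index 5: u0 ∈ [1/180, 13/180)
j=6 picked index 8: u0 ∈ [1/30, 1/6)
j=7 picked index 8: u0 ∈ [-1/20, 1/12)
j=8 picked index 9: u0 ∈ [0, 8/45)
j=9 picked index 9: u0 ∈ [-1/12, 17/180)
j=10 picked index 10: u0 ∈ [1/90, 13/90)
j=11 picked index 11: u0 ∈ [11/180, 1/12)
intersection: [1/15, 13/180)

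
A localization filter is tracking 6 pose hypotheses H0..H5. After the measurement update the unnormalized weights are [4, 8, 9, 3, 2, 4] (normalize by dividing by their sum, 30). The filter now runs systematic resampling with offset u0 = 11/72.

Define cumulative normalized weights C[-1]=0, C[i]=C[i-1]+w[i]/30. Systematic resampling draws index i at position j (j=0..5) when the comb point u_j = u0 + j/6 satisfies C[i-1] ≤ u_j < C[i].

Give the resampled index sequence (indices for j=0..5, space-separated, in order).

1 1 2 2 4 5

C = [2/15, 2/5, 7/10, 4/5, 13/15, 1]
j=0: u_0=11/72 ∈ [2/15, 2/5) → index 1
j=1: u_1=23/72 ∈ [2/15, 2/5) → index 1
j=2: u_2=35/72 ∈ [2/5, 7/10) → index 2
j=3: u_3=47/72 ∈ [2/5, 7/10) → index 2
j=4: u_4=59/72 ∈ [4/5, 13/15) → index 4
j=5: u_5=71/72 ∈ [13/15, 1) → index 5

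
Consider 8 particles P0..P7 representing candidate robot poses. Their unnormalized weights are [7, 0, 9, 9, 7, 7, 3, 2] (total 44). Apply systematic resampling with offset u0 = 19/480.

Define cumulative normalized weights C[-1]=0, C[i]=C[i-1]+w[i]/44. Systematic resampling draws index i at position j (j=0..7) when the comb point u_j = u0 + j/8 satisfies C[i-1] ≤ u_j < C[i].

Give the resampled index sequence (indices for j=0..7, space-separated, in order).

C = [7/44, 7/44, 4/11, 25/44, 8/11, 39/44, 21/22, 1]
j=0: u_0=19/480 ∈ [0, 7/44) → index 0
j=1: u_1=79/480 ∈ [7/44, 4/11) → index 2
j=2: u_2=139/480 ∈ [7/44, 4/11) → index 2
j=3: u_3=199/480 ∈ [4/11, 25/44) → index 3
j=4: u_4=259/480 ∈ [4/11, 25/44) → index 3
j=5: u_5=319/480 ∈ [25/44, 8/11) → index 4
j=6: u_6=379/480 ∈ [8/11, 39/44) → index 5
j=7: u_7=439/480 ∈ [39/44, 21/22) → index 6

0 2 2 3 3 4 5 6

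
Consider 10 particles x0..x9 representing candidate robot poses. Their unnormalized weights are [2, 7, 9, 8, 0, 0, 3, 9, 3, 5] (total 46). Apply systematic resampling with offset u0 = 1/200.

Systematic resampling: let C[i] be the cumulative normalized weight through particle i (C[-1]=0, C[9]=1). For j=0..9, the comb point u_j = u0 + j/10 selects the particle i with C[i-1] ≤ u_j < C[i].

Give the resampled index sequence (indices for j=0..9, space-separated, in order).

0 1 2 2 3 3 6 7 7 9

C = [1/23, 9/46, 9/23, 13/23, 13/23, 13/23, 29/46, 19/23, 41/46, 1]
j=0: u_0=1/200 ∈ [0, 1/23) → index 0
j=1: u_1=21/200 ∈ [1/23, 9/46) → index 1
j=2: u_2=41/200 ∈ [9/46, 9/23) → index 2
j=3: u_3=61/200 ∈ [9/46, 9/23) → index 2
j=4: u_4=81/200 ∈ [9/23, 13/23) → index 3
j=5: u_5=101/200 ∈ [9/23, 13/23) → index 3
j=6: u_6=121/200 ∈ [13/23, 29/46) → index 6
j=7: u_7=141/200 ∈ [29/46, 19/23) → index 7
j=8: u_8=161/200 ∈ [29/46, 19/23) → index 7
j=9: u_9=181/200 ∈ [41/46, 1) → index 9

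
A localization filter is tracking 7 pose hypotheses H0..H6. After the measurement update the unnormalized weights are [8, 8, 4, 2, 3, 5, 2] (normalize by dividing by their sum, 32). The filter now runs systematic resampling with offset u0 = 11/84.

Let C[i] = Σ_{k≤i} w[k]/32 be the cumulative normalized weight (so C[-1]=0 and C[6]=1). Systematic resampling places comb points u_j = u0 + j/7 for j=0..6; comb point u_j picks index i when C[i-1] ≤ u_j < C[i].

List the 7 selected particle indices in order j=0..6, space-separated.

0 1 1 2 4 5 6

C = [1/4, 1/2, 5/8, 11/16, 25/32, 15/16, 1]
j=0: u_0=11/84 ∈ [0, 1/4) → index 0
j=1: u_1=23/84 ∈ [1/4, 1/2) → index 1
j=2: u_2=5/12 ∈ [1/4, 1/2) → index 1
j=3: u_3=47/84 ∈ [1/2, 5/8) → index 2
j=4: u_4=59/84 ∈ [11/16, 25/32) → index 4
j=5: u_5=71/84 ∈ [25/32, 15/16) → index 5
j=6: u_6=83/84 ∈ [15/16, 1) → index 6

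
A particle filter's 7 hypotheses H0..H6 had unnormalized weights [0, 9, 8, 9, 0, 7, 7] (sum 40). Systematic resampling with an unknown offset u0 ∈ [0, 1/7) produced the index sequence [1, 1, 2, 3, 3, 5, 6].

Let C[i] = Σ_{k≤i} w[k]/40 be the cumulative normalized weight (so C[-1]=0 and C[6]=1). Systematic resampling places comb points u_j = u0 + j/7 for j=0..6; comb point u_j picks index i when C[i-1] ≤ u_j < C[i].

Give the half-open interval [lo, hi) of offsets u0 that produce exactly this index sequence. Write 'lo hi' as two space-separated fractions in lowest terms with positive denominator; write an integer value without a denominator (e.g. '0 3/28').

C = [0, 9/40, 17/40, 13/20, 13/20, 33/40, 1]
j=0 picked index 1: u0 ∈ [0, 9/40)
j=1 picked index 1: u0 ∈ [-1/7, 23/280)
j=2 picked index 2: u0 ∈ [-17/280, 39/280)
j=3 picked index 3: u0 ∈ [-1/280, 31/140)
j=4 picked index 3: u0 ∈ [-41/280, 11/140)
j=5 picked index 5: u0 ∈ [-9/140, 31/280)
j=6 picked index 6: u0 ∈ [-9/280, 1/7)
intersection: [0, 11/140)

0 11/140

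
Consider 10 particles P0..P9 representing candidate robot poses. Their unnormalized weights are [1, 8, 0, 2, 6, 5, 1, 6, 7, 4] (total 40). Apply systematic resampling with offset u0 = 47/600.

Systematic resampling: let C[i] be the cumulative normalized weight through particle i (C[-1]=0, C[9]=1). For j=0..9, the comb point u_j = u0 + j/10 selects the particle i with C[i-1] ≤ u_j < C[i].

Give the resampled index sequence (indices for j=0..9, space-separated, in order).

C = [1/40, 9/40, 9/40, 11/40, 17/40, 11/20, 23/40, 29/40, 9/10, 1]
j=0: u_0=47/600 ∈ [1/40, 9/40) → index 1
j=1: u_1=107/600 ∈ [1/40, 9/40) → index 1
j=2: u_2=167/600 ∈ [11/40, 17/40) → index 4
j=3: u_3=227/600 ∈ [11/40, 17/40) → index 4
j=4: u_4=287/600 ∈ [17/40, 11/20) → index 5
j=5: u_5=347/600 ∈ [23/40, 29/40) → index 7
j=6: u_6=407/600 ∈ [23/40, 29/40) → index 7
j=7: u_7=467/600 ∈ [29/40, 9/10) → index 8
j=8: u_8=527/600 ∈ [29/40, 9/10) → index 8
j=9: u_9=587/600 ∈ [9/10, 1) → index 9

1 1 4 4 5 7 7 8 8 9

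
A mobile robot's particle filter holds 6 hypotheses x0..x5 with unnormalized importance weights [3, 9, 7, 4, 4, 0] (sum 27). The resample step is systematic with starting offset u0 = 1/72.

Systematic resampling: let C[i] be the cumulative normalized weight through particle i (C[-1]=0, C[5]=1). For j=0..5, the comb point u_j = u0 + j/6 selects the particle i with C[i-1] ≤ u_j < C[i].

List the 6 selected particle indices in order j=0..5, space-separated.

0 1 1 2 2 3

C = [1/9, 4/9, 19/27, 23/27, 1, 1]
j=0: u_0=1/72 ∈ [0, 1/9) → index 0
j=1: u_1=13/72 ∈ [1/9, 4/9) → index 1
j=2: u_2=25/72 ∈ [1/9, 4/9) → index 1
j=3: u_3=37/72 ∈ [4/9, 19/27) → index 2
j=4: u_4=49/72 ∈ [4/9, 19/27) → index 2
j=5: u_5=61/72 ∈ [19/27, 23/27) → index 3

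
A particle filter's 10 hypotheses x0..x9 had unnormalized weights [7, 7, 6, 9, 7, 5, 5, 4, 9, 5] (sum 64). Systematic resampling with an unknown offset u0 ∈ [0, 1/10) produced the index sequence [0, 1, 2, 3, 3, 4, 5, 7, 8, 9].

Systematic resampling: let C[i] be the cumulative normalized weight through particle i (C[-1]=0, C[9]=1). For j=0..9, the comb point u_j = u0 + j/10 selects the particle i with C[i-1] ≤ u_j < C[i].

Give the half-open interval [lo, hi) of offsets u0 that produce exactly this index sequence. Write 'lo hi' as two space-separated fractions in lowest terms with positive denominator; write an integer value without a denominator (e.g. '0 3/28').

C = [7/64, 7/32, 5/16, 29/64, 9/16, 41/64, 23/32, 25/32, 59/64, 1]
j=0 picked index 0: u0 ∈ [0, 7/64)
j=1 picked index 1: u0 ∈ [3/320, 19/160)
j=2 picked index 2: u0 ∈ [3/160, 9/80)
j=3 picked index 3: u0 ∈ [1/80, 49/320)
j=4 picked index 3: u0 ∈ [-7/80, 17/320)
j=5 picked index 4: u0 ∈ [-3/64, 1/16)
j=6 picked index 5: u0 ∈ [-3/80, 13/320)
j=7 picked index 7: u0 ∈ [3/160, 13/160)
j=8 picked index 8: u0 ∈ [-3/160, 39/320)
j=9 picked index 9: u0 ∈ [7/320, 1/10)
intersection: [7/320, 13/320)

7/320 13/320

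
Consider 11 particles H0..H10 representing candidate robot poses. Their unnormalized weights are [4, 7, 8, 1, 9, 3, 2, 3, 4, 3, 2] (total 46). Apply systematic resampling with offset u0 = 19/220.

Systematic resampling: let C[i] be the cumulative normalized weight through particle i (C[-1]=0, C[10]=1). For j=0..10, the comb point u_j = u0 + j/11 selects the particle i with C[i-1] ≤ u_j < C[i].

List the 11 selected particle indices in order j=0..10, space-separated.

0 1 2 2 4 4 5 6 8 9 10

C = [2/23, 11/46, 19/46, 10/23, 29/46, 16/23, 17/23, 37/46, 41/46, 22/23, 1]
j=0: u_0=19/220 ∈ [0, 2/23) → index 0
j=1: u_1=39/220 ∈ [2/23, 11/46) → index 1
j=2: u_2=59/220 ∈ [11/46, 19/46) → index 2
j=3: u_3=79/220 ∈ [11/46, 19/46) → index 2
j=4: u_4=9/20 ∈ [10/23, 29/46) → index 4
j=5: u_5=119/220 ∈ [10/23, 29/46) → index 4
j=6: u_6=139/220 ∈ [29/46, 16/23) → index 5
j=7: u_7=159/220 ∈ [16/23, 17/23) → index 6
j=8: u_8=179/220 ∈ [37/46, 41/46) → index 8
j=9: u_9=199/220 ∈ [41/46, 22/23) → index 9
j=10: u_10=219/220 ∈ [22/23, 1) → index 10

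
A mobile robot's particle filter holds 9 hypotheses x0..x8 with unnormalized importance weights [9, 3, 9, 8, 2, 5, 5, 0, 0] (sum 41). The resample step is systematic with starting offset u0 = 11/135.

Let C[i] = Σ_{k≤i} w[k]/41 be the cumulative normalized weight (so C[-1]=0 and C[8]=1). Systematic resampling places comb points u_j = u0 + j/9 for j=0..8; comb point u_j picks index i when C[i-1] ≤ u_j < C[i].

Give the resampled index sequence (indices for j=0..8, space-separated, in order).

C = [9/41, 12/41, 21/41, 29/41, 31/41, 36/41, 1, 1, 1]
j=0: u_0=11/135 ∈ [0, 9/41) → index 0
j=1: u_1=26/135 ∈ [0, 9/41) → index 0
j=2: u_2=41/135 ∈ [12/41, 21/41) → index 2
j=3: u_3=56/135 ∈ [12/41, 21/41) → index 2
j=4: u_4=71/135 ∈ [21/41, 29/41) → index 3
j=5: u_5=86/135 ∈ [21/41, 29/41) → index 3
j=6: u_6=101/135 ∈ [29/41, 31/41) → index 4
j=7: u_7=116/135 ∈ [31/41, 36/41) → index 5
j=8: u_8=131/135 ∈ [36/41, 1) → index 6

0 0 2 2 3 3 4 5 6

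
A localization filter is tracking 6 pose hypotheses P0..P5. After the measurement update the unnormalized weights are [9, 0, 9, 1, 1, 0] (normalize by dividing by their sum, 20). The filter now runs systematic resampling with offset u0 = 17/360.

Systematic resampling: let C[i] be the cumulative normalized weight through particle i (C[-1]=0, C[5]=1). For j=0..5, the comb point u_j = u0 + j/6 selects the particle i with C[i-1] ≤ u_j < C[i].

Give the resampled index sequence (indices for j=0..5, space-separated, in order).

C = [9/20, 9/20, 9/10, 19/20, 1, 1]
j=0: u_0=17/360 ∈ [0, 9/20) → index 0
j=1: u_1=77/360 ∈ [0, 9/20) → index 0
j=2: u_2=137/360 ∈ [0, 9/20) → index 0
j=3: u_3=197/360 ∈ [9/20, 9/10) → index 2
j=4: u_4=257/360 ∈ [9/20, 9/10) → index 2
j=5: u_5=317/360 ∈ [9/20, 9/10) → index 2

0 0 0 2 2 2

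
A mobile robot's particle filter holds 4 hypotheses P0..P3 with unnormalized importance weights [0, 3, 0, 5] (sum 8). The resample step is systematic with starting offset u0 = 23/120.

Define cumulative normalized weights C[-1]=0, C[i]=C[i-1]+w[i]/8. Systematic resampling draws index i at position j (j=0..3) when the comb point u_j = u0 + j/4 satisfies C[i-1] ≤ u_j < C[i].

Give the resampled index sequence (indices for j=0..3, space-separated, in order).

1 3 3 3

C = [0, 3/8, 3/8, 1]
j=0: u_0=23/120 ∈ [0, 3/8) → index 1
j=1: u_1=53/120 ∈ [3/8, 1) → index 3
j=2: u_2=83/120 ∈ [3/8, 1) → index 3
j=3: u_3=113/120 ∈ [3/8, 1) → index 3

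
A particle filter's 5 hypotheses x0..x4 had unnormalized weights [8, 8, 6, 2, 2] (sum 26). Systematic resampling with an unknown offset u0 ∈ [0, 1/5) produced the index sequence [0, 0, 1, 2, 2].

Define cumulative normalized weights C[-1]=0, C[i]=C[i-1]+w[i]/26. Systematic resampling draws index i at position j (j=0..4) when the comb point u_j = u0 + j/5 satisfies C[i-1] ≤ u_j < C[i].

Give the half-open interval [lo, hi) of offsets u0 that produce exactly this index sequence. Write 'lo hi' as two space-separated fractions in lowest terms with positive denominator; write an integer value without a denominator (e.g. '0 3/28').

C = [4/13, 8/13, 11/13, 12/13, 1]
j=0 picked index 0: u0 ∈ [0, 4/13)
j=1 picked index 0: u0 ∈ [-1/5, 7/65)
j=2 picked index 1: u0 ∈ [-6/65, 14/65)
j=3 picked index 2: u0 ∈ [1/65, 16/65)
j=4 picked index 2: u0 ∈ [-12/65, 3/65)
intersection: [1/65, 3/65)

1/65 3/65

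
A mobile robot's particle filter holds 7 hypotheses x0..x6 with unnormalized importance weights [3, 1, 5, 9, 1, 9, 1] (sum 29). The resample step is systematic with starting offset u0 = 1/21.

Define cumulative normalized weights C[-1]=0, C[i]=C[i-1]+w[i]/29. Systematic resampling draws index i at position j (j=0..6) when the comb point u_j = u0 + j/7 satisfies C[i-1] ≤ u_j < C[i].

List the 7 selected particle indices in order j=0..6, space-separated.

0 2 3 3 3 5 5

C = [3/29, 4/29, 9/29, 18/29, 19/29, 28/29, 1]
j=0: u_0=1/21 ∈ [0, 3/29) → index 0
j=1: u_1=4/21 ∈ [4/29, 9/29) → index 2
j=2: u_2=1/3 ∈ [9/29, 18/29) → index 3
j=3: u_3=10/21 ∈ [9/29, 18/29) → index 3
j=4: u_4=13/21 ∈ [9/29, 18/29) → index 3
j=5: u_5=16/21 ∈ [19/29, 28/29) → index 5
j=6: u_6=19/21 ∈ [19/29, 28/29) → index 5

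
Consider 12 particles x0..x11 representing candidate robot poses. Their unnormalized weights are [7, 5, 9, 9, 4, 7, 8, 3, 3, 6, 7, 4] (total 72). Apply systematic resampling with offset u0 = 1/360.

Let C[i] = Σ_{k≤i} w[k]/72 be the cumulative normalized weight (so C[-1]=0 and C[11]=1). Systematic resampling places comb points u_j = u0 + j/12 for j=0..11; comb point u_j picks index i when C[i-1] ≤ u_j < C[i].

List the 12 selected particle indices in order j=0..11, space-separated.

0 0 2 2 3 4 5 6 6 8 9 10

C = [7/72, 1/6, 7/24, 5/12, 17/36, 41/72, 49/72, 13/18, 55/72, 61/72, 17/18, 1]
j=0: u_0=1/360 ∈ [0, 7/72) → index 0
j=1: u_1=31/360 ∈ [0, 7/72) → index 0
j=2: u_2=61/360 ∈ [1/6, 7/24) → index 2
j=3: u_3=91/360 ∈ [1/6, 7/24) → index 2
j=4: u_4=121/360 ∈ [7/24, 5/12) → index 3
j=5: u_5=151/360 ∈ [5/12, 17/36) → index 4
j=6: u_6=181/360 ∈ [17/36, 41/72) → index 5
j=7: u_7=211/360 ∈ [41/72, 49/72) → index 6
j=8: u_8=241/360 ∈ [41/72, 49/72) → index 6
j=9: u_9=271/360 ∈ [13/18, 55/72) → index 8
j=10: u_10=301/360 ∈ [55/72, 61/72) → index 9
j=11: u_11=331/360 ∈ [61/72, 17/18) → index 10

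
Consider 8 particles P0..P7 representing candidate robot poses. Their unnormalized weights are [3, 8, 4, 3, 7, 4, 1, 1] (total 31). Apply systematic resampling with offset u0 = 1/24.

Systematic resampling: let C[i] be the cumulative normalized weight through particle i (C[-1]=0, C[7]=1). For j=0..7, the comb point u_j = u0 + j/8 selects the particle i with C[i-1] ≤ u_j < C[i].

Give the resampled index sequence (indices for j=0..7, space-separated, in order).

0 1 1 2 3 4 4 5

C = [3/31, 11/31, 15/31, 18/31, 25/31, 29/31, 30/31, 1]
j=0: u_0=1/24 ∈ [0, 3/31) → index 0
j=1: u_1=1/6 ∈ [3/31, 11/31) → index 1
j=2: u_2=7/24 ∈ [3/31, 11/31) → index 1
j=3: u_3=5/12 ∈ [11/31, 15/31) → index 2
j=4: u_4=13/24 ∈ [15/31, 18/31) → index 3
j=5: u_5=2/3 ∈ [18/31, 25/31) → index 4
j=6: u_6=19/24 ∈ [18/31, 25/31) → index 4
j=7: u_7=11/12 ∈ [25/31, 29/31) → index 5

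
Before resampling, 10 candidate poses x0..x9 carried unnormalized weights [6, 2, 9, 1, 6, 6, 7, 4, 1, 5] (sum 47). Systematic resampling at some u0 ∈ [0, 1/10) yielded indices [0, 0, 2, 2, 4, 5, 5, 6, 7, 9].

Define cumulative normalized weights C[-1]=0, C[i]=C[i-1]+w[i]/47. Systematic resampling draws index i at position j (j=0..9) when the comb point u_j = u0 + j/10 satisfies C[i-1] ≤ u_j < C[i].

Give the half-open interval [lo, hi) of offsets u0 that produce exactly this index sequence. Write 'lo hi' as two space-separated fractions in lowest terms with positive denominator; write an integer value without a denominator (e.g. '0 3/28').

C = [6/47, 8/47, 17/47, 18/47, 24/47, 30/47, 37/47, 41/47, 42/47, 1]
j=0 picked index 0: u0 ∈ [0, 6/47)
j=1 picked index 0: u0 ∈ [-1/10, 13/470)
j=2 picked index 2: u0 ∈ [-7/235, 38/235)
j=3 picked index 2: u0 ∈ [-61/470, 29/470)
j=4 picked index 4: u0 ∈ [-4/235, 26/235)
j=5 picked index 5: u0 ∈ [1/94, 13/94)
j=6 picked index 5: u0 ∈ [-21/235, 9/235)
j=7 picked index 6: u0 ∈ [-29/470, 41/470)
j=8 picked index 7: u0 ∈ [-3/235, 17/235)
j=9 picked index 9: u0 ∈ [-3/470, 1/10)
intersection: [1/94, 13/470)

1/94 13/470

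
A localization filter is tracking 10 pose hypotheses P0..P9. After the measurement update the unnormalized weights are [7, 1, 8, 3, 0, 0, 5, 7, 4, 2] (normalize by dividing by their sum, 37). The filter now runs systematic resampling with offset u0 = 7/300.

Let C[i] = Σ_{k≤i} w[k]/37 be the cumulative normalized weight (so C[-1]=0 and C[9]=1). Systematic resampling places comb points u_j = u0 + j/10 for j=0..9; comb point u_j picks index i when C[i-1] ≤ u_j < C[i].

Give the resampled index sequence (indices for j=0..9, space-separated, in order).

0 0 2 2 2 6 6 7 7 8

C = [7/37, 8/37, 16/37, 19/37, 19/37, 19/37, 24/37, 31/37, 35/37, 1]
j=0: u_0=7/300 ∈ [0, 7/37) → index 0
j=1: u_1=37/300 ∈ [0, 7/37) → index 0
j=2: u_2=67/300 ∈ [8/37, 16/37) → index 2
j=3: u_3=97/300 ∈ [8/37, 16/37) → index 2
j=4: u_4=127/300 ∈ [8/37, 16/37) → index 2
j=5: u_5=157/300 ∈ [19/37, 24/37) → index 6
j=6: u_6=187/300 ∈ [19/37, 24/37) → index 6
j=7: u_7=217/300 ∈ [24/37, 31/37) → index 7
j=8: u_8=247/300 ∈ [24/37, 31/37) → index 7
j=9: u_9=277/300 ∈ [31/37, 35/37) → index 8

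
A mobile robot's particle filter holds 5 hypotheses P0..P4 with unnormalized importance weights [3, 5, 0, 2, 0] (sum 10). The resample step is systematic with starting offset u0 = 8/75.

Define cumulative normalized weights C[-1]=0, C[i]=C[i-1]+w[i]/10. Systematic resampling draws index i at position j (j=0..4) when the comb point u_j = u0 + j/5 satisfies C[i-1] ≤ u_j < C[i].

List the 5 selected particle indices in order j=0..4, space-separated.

0 1 1 1 3

C = [3/10, 4/5, 4/5, 1, 1]
j=0: u_0=8/75 ∈ [0, 3/10) → index 0
j=1: u_1=23/75 ∈ [3/10, 4/5) → index 1
j=2: u_2=38/75 ∈ [3/10, 4/5) → index 1
j=3: u_3=53/75 ∈ [3/10, 4/5) → index 1
j=4: u_4=68/75 ∈ [4/5, 1) → index 3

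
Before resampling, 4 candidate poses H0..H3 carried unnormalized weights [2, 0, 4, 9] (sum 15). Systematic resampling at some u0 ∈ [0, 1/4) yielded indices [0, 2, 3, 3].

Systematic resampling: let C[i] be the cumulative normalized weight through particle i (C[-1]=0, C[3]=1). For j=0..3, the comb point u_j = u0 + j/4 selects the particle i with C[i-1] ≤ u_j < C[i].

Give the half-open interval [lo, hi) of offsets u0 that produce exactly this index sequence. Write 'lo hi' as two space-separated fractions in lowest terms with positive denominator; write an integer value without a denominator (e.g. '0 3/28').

0 2/15

C = [2/15, 2/15, 2/5, 1]
j=0 picked index 0: u0 ∈ [0, 2/15)
j=1 picked index 2: u0 ∈ [-7/60, 3/20)
j=2 picked index 3: u0 ∈ [-1/10, 1/2)
j=3 picked index 3: u0 ∈ [-7/20, 1/4)
intersection: [0, 2/15)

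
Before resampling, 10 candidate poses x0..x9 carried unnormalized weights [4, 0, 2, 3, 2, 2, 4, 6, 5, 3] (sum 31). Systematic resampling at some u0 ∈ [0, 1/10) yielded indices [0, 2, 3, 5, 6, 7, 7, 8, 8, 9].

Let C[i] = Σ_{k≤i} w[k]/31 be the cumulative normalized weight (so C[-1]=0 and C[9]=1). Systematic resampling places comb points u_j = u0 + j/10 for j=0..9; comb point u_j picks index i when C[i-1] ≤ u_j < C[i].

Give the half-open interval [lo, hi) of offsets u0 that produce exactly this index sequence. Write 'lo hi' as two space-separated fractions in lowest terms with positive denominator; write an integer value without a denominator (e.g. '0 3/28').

17/310 14/155

C = [4/31, 4/31, 6/31, 9/31, 11/31, 13/31, 17/31, 23/31, 28/31, 1]
j=0 picked index 0: u0 ∈ [0, 4/31)
j=1 picked index 2: u0 ∈ [9/310, 29/310)
j=2 picked index 3: u0 ∈ [-1/155, 14/155)
j=3 picked index 5: u0 ∈ [17/310, 37/310)
j=4 picked index 6: u0 ∈ [3/155, 23/155)
j=5 picked index 7: u0 ∈ [3/62, 15/62)
j=6 picked index 7: u0 ∈ [-8/155, 22/155)
j=7 picked index 8: u0 ∈ [13/310, 63/310)
j=8 picked index 8: u0 ∈ [-9/155, 16/155)
j=9 picked index 9: u0 ∈ [1/310, 1/10)
intersection: [17/310, 14/155)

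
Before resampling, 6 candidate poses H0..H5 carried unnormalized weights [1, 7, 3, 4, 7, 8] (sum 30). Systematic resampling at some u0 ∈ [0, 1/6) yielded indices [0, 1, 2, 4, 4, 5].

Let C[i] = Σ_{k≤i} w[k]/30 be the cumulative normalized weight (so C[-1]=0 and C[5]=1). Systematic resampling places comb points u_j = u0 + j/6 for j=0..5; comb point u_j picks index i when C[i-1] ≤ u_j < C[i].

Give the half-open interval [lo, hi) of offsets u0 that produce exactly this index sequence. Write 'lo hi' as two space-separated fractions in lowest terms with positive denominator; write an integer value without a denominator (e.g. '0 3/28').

C = [1/30, 4/15, 11/30, 1/2, 11/15, 1]
j=0 picked index 0: u0 ∈ [0, 1/30)
j=1 picked index 1: u0 ∈ [-2/15, 1/10)
j=2 picked index 2: u0 ∈ [-1/15, 1/30)
j=3 picked index 4: u0 ∈ [0, 7/30)
j=4 picked index 4: u0 ∈ [-1/6, 1/15)
j=5 picked index 5: u0 ∈ [-1/10, 1/6)
intersection: [0, 1/30)

0 1/30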